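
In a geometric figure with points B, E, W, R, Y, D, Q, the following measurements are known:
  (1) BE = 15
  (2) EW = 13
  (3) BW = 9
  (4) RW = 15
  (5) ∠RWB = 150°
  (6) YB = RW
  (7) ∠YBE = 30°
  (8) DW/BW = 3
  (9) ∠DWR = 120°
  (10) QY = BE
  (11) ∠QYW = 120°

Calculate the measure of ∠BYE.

From the given relations: YB = RW = 15.
Step 1: By the law of cosines on triangle YBE: YE² = 15² + 15² − 2·15·15·cos(30°) = 60.29, so YE ≈ 7.76.
Step 2: By the inverse law of cosines on triangle BYE: cos(∠BYE) = (15² + 7.76² − 15²) / (2·15·7.76) = 60.29/232.94 = 0.2588, so ∠BYE = 75°.

Therefore, the measure of angle ∠BYE = 75°.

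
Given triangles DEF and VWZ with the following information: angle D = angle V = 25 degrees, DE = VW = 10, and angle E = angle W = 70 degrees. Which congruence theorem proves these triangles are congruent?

The given information provides:
angle D = angle V = 25 degrees, DE = VW = 10, and angle E = angle W = 70 degrees
This matches the ASA congruence theorem.
Two pairs of corresponding angles and the included side are equal (Angle-Side-Angle).

ASA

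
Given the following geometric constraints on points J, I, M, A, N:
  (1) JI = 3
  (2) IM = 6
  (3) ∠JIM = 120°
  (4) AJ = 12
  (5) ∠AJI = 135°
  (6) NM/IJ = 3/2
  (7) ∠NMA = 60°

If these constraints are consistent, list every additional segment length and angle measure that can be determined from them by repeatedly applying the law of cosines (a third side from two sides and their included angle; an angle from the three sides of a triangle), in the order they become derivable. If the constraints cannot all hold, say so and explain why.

The constraints are consistent. Derivable facts, in order:
After 1 step:
- IA ≈ 14.28
- JM = 3·√7
After 2 steps:
- ∠AIJ = 36.46°
- ∠IAJ = 8.54°
- ∠IJM = 40.89°
- ∠IMJ = 19.11°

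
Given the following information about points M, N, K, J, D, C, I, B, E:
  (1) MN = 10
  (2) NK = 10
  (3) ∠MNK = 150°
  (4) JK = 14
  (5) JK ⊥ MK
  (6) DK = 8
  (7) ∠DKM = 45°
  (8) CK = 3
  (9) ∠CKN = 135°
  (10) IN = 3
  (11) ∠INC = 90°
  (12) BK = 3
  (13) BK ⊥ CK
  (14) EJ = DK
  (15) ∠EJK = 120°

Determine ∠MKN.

Step 1: By the law of cosines on triangle KNM: KM² = 10² + 10² − 2·10·10·cos(150°) = 373.21, so KM ≈ 19.32.
Step 2: By the inverse law of cosines on triangle MKN: cos(∠MKN) = (19.32² + 10² − 10²) / (2·19.32·10) = 373.21/386.37 = 0.9659, so ∠MKN = 15°.

Therefore, the measure of angle ∠MKN = 15°.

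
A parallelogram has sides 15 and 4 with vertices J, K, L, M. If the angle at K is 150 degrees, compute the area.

Area = a * b * sin(theta)
Area = 15 * 4 * sin(150 degrees)
Area = 60 * 1/2
Area = 30

30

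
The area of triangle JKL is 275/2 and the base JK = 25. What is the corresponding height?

Area = (1/2) * base * height
height = 2 * Area / base
height = 2 * 275/2 / 25
height = 275 / 25
height = 11

11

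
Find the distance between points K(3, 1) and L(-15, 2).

d = sqrt((-18)^2 + (1)^2) = sqrt(325) = 5*sqrt(13)

5*sqrt(13)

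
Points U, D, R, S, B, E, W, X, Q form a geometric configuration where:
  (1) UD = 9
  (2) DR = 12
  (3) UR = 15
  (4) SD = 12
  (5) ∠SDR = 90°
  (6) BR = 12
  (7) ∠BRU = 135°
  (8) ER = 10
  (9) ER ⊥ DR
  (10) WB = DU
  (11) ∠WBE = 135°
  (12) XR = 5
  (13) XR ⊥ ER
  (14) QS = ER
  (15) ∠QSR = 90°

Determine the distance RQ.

From the given relations: QS = ER = 10.
Step 1: By the law of cosines on triangle SDR: SR² = 12² + 12² − 2·12·12·cos(90°) = 288, so SR = 12·√2.
Step 2: By the law of cosines on triangle RSQ: RQ² = (12·√2)² + 10² − 2·12·√2·10·cos(90°) = 388, so RQ = 2·√97.

Therefore, the length of RQ = 2·√97.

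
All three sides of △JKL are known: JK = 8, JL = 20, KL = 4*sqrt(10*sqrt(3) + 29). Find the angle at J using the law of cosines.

When all three sides of a triangle are known, the law of cosines can be rearranged to find any angle.
cos(C) = (a² + b² - c²) / (2ab) gives cos(J) = -sqrt(3)/2.
Taking the inverse cosine: J = 150°.

150°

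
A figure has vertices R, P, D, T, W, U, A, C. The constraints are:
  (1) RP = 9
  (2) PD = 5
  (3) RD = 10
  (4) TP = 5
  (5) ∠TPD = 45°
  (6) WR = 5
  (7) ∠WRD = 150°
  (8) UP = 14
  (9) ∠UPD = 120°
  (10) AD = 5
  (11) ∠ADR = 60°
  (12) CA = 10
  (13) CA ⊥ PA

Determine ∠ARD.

Step 1: By the law of cosines on triangle RDA: RA² = 10² + 5² − 2·10·5·cos(60°) = 75, so RA = 5·√3.
Step 2: By the inverse law of cosines on triangle ARD: cos(∠ARD) = ((5·√3)² + 10² − 5²) / (2·5·√3·10) = 150/173.21 = 0.866, so ∠ARD = 30°.

Therefore, the measure of angle ∠ARD = 30°.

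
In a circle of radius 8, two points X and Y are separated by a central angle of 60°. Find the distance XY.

Chord length = 2r sin(θ/2)
= 2 × 8 × sin(60°/2)
= 2 × 8 × sin(30°)
= 8

8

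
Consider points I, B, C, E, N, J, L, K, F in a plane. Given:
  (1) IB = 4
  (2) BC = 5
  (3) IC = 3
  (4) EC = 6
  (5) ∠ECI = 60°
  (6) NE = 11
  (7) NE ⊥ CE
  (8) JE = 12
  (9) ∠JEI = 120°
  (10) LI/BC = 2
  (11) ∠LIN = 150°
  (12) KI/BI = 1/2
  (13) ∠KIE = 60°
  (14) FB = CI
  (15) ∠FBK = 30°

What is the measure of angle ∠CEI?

Step 1: By the law of cosines on triangle ECI: EI² = 6² + 3² − 2·6·3·cos(60°) = 27, so EI = 3·√3.
Step 2: By the inverse law of cosines on triangle CEI: cos(∠CEI) = (6² + (3·√3)² − 3²) / (2·6·3·√3) = 54/62.35 = 0.866, so ∠CEI = 30°.

Therefore, the measure of angle ∠CEI = 30°.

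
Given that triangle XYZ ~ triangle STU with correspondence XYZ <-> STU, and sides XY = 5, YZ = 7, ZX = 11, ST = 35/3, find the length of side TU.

k = 35/3/5 = 7/3. TU = 7/3 * 7 = 49/3.

49/3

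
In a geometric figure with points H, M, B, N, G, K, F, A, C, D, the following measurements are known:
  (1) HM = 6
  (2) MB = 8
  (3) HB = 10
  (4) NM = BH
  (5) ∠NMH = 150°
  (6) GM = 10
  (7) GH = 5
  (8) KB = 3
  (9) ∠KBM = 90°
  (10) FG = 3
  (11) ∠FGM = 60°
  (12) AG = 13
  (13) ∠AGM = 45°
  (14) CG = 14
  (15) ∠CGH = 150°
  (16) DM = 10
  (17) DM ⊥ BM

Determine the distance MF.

Step 1: By the law of cosines on triangle MGF: MF² = 10² + 3² − 2·10·3·cos(60°) = 79, so MF = √79.

Therefore, the length of MF = √79.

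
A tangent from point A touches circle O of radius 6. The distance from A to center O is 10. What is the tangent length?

Let T be the point of tangency. Then OT ⊥ AT (radius ⊥ tangent).
In right triangle OTA: OA² = OT² + AT²
10² = 6² + AT²
AT² = 64, AT = 8

8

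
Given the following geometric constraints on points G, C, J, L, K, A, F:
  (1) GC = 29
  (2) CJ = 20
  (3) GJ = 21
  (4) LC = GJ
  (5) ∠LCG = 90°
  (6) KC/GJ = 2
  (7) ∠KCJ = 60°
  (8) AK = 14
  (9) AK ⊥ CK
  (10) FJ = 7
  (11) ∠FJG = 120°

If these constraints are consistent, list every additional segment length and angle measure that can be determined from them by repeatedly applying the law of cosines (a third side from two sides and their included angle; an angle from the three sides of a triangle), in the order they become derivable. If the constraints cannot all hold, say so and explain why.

The constraints are consistent. Derivable facts, in order:
After 1 step:
- CA = 14·√10
- GF = 7·√13
- GL ≈ 35.81
- JK ≈ 36.39
- ∠CGJ = 43.6°
- ∠CJG = 90°
- ∠GCJ = 46.4°
After 2 steps:
- ∠ACK = 18.43°
- ∠CAK = 71.57°
- ∠CGL = 35.91°
- ∠CJK = 91.57°
- ∠CKJ = 28.43°
- ∠CLG = 54.09°
- ∠FGJ = 13.9°
- ∠GFJ = 46.1°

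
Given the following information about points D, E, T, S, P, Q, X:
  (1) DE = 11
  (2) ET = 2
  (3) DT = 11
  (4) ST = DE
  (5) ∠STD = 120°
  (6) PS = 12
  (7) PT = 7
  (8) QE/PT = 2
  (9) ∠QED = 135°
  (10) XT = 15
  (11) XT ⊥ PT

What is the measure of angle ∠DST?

From the given relations: ST = DE = 11.
Step 1: By the law of cosines on triangle STD: SD² = 11² + 11² − 2·11·11·cos(120°) = 363, so SD = 11·√3.
Step 2: By the inverse law of cosines on triangle DST: cos(∠DST) = ((11·√3)² + 11² − 11²) / (2·11·√3·11) = 363/419.16 = 0.866, so ∠DST = 30°.

Therefore, the measure of angle ∠DST = 30°.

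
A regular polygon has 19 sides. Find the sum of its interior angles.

The sum of interior angles of an n-sided polygon is (n - 2) * 180.
For n = 19: (19 - 2) * 180 = 17 * 180 = 3060 degrees.

3060 degrees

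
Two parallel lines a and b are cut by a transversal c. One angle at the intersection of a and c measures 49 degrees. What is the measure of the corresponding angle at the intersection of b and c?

When a transversal crosses parallel lines, angles in the same position at each intersection are called corresponding angles.
These are always equal, so the answer is 49 degrees.

49 degrees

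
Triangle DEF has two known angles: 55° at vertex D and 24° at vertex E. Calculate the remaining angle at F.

By the triangle angle sum property, the three interior angles of any triangle add up to 180°.
We know angle D = 55° and angle E = 24°, so their sum is 79°.
Therefore angle F = 180° - 79° = 101°.

101 degrees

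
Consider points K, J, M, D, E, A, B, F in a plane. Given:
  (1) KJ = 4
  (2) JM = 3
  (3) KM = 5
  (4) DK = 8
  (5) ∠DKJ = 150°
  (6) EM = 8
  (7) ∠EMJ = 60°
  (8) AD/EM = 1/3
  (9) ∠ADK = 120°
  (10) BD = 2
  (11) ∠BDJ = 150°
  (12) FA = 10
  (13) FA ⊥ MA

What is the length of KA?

From the given relations: AD = 1/3·EM = 1/3·8 ≈ 2.67.
Step 1: By the law of cosines on triangle KDA: KA² = 8² + 2.67² − 2·8·2.67·cos(120°) = 92.44, so KA = 8/3·√13.

Therefore, the length of KA = 8/3·√13.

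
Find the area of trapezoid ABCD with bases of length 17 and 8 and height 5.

Area = (17 + 8) * 5 / 2 = 125 / 2 = 125/2

125/2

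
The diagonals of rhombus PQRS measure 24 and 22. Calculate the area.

Area = (24 * 22) / 2 = 528 / 2 = 264

264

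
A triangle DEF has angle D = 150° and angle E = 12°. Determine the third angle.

By the triangle angle sum property, the three interior angles of any triangle add up to 180°.
We know angle D = 150° and angle E = 12°, so their sum is 162°.
Therefore angle F = 180° - 162° = 18°.

18 degrees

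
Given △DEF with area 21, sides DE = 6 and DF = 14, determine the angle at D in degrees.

Area = (1/2) * a * b * sin(C)
sin(C) = 2 * Area / (a * b)
sin(C) = 2 * 21 / (6 * 14)
sin(C) = 1/2
C = arcsin(1/2) = 30°
Since sin(180° - C) = sin(C), the obtuse angle 150° gives the same area, so C = 30° or C = 150°.

30° or 150°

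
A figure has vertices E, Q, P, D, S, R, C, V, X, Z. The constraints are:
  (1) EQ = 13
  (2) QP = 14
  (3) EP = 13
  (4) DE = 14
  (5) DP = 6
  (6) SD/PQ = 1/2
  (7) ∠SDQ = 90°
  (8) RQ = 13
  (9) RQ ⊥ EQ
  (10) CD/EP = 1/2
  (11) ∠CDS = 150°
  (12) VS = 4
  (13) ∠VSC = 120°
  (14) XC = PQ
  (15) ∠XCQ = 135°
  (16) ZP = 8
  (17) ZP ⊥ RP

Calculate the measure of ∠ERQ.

Step 1: By the law of cosines on triangle RQE: RE² = 13² + 13² − 2·13·13·cos(90°) = 338, so RE = 13·√2.
Step 2: By the inverse law of cosines on triangle ERQ: cos(∠ERQ) = ((13·√2)² + 13² − 13²) / (2·13·√2·13) = 338/478 = 0.7071, so ∠ERQ = 45°.

Therefore, the measure of angle ∠ERQ = 45°.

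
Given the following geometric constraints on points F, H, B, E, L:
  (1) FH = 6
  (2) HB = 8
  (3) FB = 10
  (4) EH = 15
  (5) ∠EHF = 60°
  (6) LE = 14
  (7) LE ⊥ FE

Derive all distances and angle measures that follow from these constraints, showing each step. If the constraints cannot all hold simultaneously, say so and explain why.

The constraints are consistent.

Step 1: From FH = 6, HE = 15, and ∠FHE = 60°, by the law of cosines:
  FE² = FH² + HE² - 2·FH·HE·cos(60°) = 36 + 225 - 90 = 171
  FE = 3·√19

Step 2: From FB = 10, FH = 6, BH = 8, by the inverse law of cosines:
  cos(∠BFH) = (FB² + FH² - BH²) / (2·FB·FH)
  ∠BFH = 53.13°

Step 3: From HB = 8, HF = 6, BF = 10, by the inverse law of cosines:
  cos(∠BHF) = (HB² + HF² - BF²) / (2·HB·HF)
  ∠BHF = 90°

Step 4: From BF = 10, BH = 8, FH = 6, by the inverse law of cosines:
  cos(∠FBH) = (BF² + BH² - FH²) / (2·BF·BH)
  ∠FBH = 36.87°

Step 5: From FE = 3·√19, EL = 14, and ∠FEL = 90°, by the law of cosines:
  FL² = FE² + EL² - 2·FE·EL·cos(90°) = 171 + 196 - 0 = 367
  FL ≈ 19.16

Step 6: From FE = 3·√19, FH = 6, EH = 15, by the inverse law of cosines:
  cos(∠EFH) = (FE² + FH² - EH²) / (2·FE·FH)
  ∠EFH = 96.59°

Step 7: From EF = 3·√19, EH = 15, FH = 6, by the inverse law of cosines:
  cos(∠FEH) = (EF² + EH² - FH²) / (2·EF·EH)
  ∠FEH = 23.41°

Step 8: From FE = 3·√19, FL = 19.16, EL = 14, by the inverse law of cosines:
  cos(∠EFL) = (FE² + FL² - EL²) / (2·FE·FL)
  ∠EFL = 46.95°

Step 9: From LE = 14, LF = 19.16, EF = 3·√19, by the inverse law of cosines:
  cos(∠ELF) = (LE² + LF² - EF²) / (2·LE·LF)
  ∠ELF = 43.05°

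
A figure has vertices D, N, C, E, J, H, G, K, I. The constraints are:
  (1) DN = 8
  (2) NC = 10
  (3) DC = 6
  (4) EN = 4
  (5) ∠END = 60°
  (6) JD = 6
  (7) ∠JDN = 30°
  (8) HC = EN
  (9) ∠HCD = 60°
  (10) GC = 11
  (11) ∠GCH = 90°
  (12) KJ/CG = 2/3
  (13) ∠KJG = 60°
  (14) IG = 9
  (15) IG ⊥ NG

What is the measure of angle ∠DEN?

Step 1: By the law of cosines on triangle END: ED² = 4² + 8² − 2·4·8·cos(60°) = 48, so ED = 4·√3.
Step 2: By the inverse law of cosines on triangle DEN: cos(∠DEN) = ((4·√3)² + 4² − 8²) / (2·4·√3·4) = 0/55.43 = 0, so ∠DEN = 90°.

Therefore, the measure of angle ∠DEN = 90°.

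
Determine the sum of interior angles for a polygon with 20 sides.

The sum of interior angles of an n-sided polygon is (n - 2) * 180.
For n = 20: (20 - 2) * 180 = 18 * 180 = 3240 degrees.

3240 degrees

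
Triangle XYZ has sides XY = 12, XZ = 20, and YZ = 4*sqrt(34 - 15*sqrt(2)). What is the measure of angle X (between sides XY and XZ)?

By the inverse law of cosines: cos(X) = (XY² + XZ² - YZ²) / (2 × XY × XZ)
cos(X) = (12² + 20² - (4*sqrt(34 - 15*sqrt(2)))²) / (2 × 12 × 20)
cos(X) = (144 + 400 - (544 - 240*sqrt(2))) / 480
cos(X) = sqrt(2)/2
X = arccos(sqrt(2)/2) = 45°

45°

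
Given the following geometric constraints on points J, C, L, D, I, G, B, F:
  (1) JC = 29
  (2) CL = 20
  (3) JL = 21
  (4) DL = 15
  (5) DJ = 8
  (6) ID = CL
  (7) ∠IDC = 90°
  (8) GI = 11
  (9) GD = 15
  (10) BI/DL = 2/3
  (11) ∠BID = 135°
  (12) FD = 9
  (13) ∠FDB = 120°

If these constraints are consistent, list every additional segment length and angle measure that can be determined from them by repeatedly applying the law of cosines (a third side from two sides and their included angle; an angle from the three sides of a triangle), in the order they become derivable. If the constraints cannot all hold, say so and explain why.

The constraints are consistent. Derivable facts, in order:
After 1 step:
- DB ≈ 27.98
- ∠CJL = 43.6°
- ∠CLJ = 90°
- ∠DGI = 99.42°
- ∠DIG = 47.72°
- ∠DJL = 33.56°
- ∠DLJ = 17.15°
- ∠GDI = 32.86°
- ∠JCL = 46.4°
- ∠JDL = 129.3°
After 2 steps:
- BF ≈ 33.4
- ∠BDI = 14.64°
- ∠DBI = 30.36°
After 3 steps:
- ∠BFD = 46.51°
- ∠DBF = 13.49°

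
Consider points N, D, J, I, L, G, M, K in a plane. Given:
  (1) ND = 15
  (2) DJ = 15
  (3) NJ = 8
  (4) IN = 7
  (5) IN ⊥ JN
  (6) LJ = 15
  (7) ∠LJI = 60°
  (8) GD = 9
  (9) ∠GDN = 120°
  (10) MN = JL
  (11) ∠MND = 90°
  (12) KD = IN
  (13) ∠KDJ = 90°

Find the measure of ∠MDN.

From the given relations: MN = JL = 15.
Step 1: By the law of cosines on triangle DNM: DM² = 15² + 15² − 2·15·15·cos(90°) = 450, so DM = 15·√2.
Step 2: By the inverse law of cosines on triangle MDN: cos(∠MDN) = ((15·√2)² + 15² − 15²) / (2·15·√2·15) = 450/636.4 = 0.7071, so ∠MDN = 45°.

Therefore, the measure of angle ∠MDN = 45°.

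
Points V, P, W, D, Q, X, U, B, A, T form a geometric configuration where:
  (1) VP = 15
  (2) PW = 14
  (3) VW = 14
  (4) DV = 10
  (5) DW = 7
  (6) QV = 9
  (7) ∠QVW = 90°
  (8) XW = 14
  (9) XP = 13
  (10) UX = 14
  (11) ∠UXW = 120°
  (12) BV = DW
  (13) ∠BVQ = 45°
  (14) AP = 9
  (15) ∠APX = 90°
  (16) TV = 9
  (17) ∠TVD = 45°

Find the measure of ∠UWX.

Step 1: By the law of cosines on triangle WXU: WU² = 14² + 14² − 2·14·14·cos(120°) = 588, so WU = 14·√3.
Step 2: By the inverse law of cosines on triangle UWX: cos(∠UWX) = ((14·√3)² + 14² − 14²) / (2·14·√3·14) = 588/678.96 = 0.866, so ∠UWX = 30°.

Therefore, the measure of angle ∠UWX = 30°.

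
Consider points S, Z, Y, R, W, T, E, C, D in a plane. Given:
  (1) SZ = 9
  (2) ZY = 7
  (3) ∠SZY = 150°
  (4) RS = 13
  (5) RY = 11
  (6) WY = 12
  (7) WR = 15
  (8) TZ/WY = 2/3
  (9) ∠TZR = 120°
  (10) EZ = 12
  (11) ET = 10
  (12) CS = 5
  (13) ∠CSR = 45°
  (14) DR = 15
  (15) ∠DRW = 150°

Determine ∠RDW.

Step 1: By the law of cosines on triangle DRW: DW² = 15² + 15² − 2·15·15·cos(150°) = 839.71, so DW ≈ 28.98.
Step 2: By the inverse law of cosines on triangle RDW: cos(∠RDW) = (15² + 28.98² − 15²) / (2·15·28.98) = 839.71/869.33 = 0.9659, so ∠RDW = 15°.

Therefore, the measure of angle ∠RDW = 15°.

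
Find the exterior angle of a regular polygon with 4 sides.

Each exterior angle of a regular n-gon is 360 / n.
For n = 4: 360 / 4 = 90 degrees.

90 degrees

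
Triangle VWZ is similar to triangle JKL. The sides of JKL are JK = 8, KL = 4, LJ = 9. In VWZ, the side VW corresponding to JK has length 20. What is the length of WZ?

Similar triangles have proportional sides. Setting up the proportion:
VW / JK = WZ / KL
20 / 8 = WZ / 4
WZ = 4 * 20 / 8 = 10.

10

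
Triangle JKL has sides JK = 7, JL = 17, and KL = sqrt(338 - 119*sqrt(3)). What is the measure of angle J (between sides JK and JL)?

When all three sides of a triangle are known, the law of cosines can be rearranged to find any angle.
cos(C) = (a² + b² - c²) / (2ab) gives cos(J) = sqrt(3)/2.
Taking the inverse cosine: J = 30°.

30°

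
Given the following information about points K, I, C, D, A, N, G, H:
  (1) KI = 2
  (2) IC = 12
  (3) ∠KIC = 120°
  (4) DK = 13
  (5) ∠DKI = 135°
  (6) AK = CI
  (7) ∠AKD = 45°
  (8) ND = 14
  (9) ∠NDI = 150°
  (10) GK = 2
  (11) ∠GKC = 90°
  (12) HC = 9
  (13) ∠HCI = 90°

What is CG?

Step 1: By the law of cosines on triangle CIK: CK² = 12² + 2² − 2·12·2·cos(120°) = 172, so CK = 2·√43.
Step 2: By the law of cosines on triangle CKG: CG² = (2·√43)² + 2² − 2·2·√43·2·cos(90°) = 176, so CG = 4·√11.

Therefore, the length of CG = 4·√11.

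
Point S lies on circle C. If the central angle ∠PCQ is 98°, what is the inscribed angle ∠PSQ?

By the inscribed angle theorem, the inscribed angle is half the central angle.
Inscribed angle = 98° / 2 = 49°

49°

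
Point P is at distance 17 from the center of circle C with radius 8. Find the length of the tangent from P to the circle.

tangent = √(d² - r²) = √(17² - 8²) = √(289 - 64) = √225 = 15

15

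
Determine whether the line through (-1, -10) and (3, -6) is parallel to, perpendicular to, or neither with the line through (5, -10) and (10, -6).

Slope of line 1: m1 = (-6 - -10)/(3 - -1) = 4/4 = 1
Slope of line 2: m2 = (-6 - -10)/(10 - 5) = 4/5 = 4/5
m1 != m2 and m1*m2 = 4/5 != -1. Neither.

Neither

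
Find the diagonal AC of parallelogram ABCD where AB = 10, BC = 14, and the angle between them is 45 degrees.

The diagonal of a parallelogram can be found by treating two adjacent sides and the diagonal as a triangle.
Applying the law of cosines with sides 10, 14 and included angle 45°:
d^2 = 100 + 196 - 280*cos(45°) = 296 - 140*sqrt(2)
d = 2*sqrt(74 - 35*sqrt(2))

2*sqrt(74 - 35*sqrt(2))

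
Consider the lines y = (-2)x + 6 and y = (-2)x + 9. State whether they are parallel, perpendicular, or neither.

Slope of line 1: m1 = -2
Slope of line 2: m2 = -2
m1 = m2, so the lines are parallel.

Parallel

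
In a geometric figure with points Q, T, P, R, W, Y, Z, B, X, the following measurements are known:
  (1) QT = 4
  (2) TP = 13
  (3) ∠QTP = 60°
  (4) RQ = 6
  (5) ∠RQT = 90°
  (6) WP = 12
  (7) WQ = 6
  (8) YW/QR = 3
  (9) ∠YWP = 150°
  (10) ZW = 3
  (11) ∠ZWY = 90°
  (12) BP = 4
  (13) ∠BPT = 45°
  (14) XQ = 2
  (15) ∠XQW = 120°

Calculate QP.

Step 1: By the law of cosines on triangle QTP: QP² = 4² + 13² − 2·4·13·cos(60°) = 133, so QP = √133.

Therefore, the length of QP = √133.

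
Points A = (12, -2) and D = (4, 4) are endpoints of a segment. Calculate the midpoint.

The midpoint is the point halfway along the segment.
Move half the horizontal distance: 12 + (4 - 12)/2 = 12 + -8/2 = 8
Move half the vertical distance: -2 + (4 - -2)/2 = -2 + 6/2 = 1
Midpoint = (8, 1)

(8, 1)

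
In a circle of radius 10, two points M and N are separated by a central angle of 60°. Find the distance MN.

Chord length = 2r sin(θ/2)
= 2 × 10 × sin(60°/2)
= 2 × 10 × sin(30°)
= 10

10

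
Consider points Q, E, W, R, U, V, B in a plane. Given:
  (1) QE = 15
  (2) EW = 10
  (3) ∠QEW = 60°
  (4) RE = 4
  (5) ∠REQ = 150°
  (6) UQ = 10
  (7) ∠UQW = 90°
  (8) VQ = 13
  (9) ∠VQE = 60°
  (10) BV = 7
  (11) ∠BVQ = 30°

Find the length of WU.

Step 1: By the law of cosines on triangle QEW: QW² = 15² + 10² − 2·15·10·cos(60°) = 175, so QW = 5·√7.
Step 2: By the law of cosines on triangle WQU: WU² = (5·√7)² + 10² − 2·5·√7·10·cos(90°) = 275, so WU = 5·√11.

Therefore, the length of WU = 5·√11.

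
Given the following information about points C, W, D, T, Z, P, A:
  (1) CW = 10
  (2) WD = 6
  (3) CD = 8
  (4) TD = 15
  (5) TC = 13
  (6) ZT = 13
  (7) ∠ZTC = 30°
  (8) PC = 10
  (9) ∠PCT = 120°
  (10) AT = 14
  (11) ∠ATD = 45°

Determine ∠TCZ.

Step 1: By the law of cosines on triangle CTZ: CZ² = 13² + 13² − 2·13·13·cos(30°) = 45.28, so CZ ≈ 6.73.
Step 2: By the inverse law of cosines on triangle TCZ: cos(∠TCZ) = (13² + 6.73² − 13²) / (2·13·6.73) = 45.28/174.96 = 0.2588, so ∠TCZ = 75°.

Therefore, the measure of angle ∠TCZ = 75°.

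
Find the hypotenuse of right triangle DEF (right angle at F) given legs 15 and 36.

By the Pythagorean theorem: DE^2 = DF^2 + EF^2
DE^2 = 15^2 + 36^2 = 225 + 1296 = 1521
DE = sqrt(1521) = 39

39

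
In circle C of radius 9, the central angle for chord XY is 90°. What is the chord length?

Chord length = 2r sin(θ/2)
= 2 × 9 × sin(90°/2)
= 2 × 9 × sin(45°)
= 9*sqrt(2)

9*sqrt(2)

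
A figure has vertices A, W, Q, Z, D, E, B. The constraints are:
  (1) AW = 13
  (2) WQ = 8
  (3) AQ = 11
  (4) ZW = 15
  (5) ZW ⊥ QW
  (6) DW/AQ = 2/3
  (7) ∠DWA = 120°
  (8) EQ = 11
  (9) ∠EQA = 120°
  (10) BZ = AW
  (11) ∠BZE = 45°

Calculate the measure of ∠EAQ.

Step 1: By the law of cosines on triangle AQE: AE² = 11² + 11² − 2·11·11·cos(120°) = 363, so AE = 11·√3.
Step 2: By the inverse law of cosines on triangle EAQ: cos(∠EAQ) = ((11·√3)² + 11² − 11²) / (2·11·√3·11) = 363/419.16 = 0.866, so ∠EAQ = 30°.

Therefore, the measure of angle ∠EAQ = 30°.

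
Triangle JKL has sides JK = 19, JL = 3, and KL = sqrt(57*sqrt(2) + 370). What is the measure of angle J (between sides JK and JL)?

When all three sides of a triangle are known, the law of cosines can be rearranged to find any angle.
cos(C) = (a² + b² - c²) / (2ab) gives cos(J) = -sqrt(2)/2.
Taking the inverse cosine: J = 135°.

135°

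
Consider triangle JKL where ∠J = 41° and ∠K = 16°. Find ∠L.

Let angle L = x. Then 41 + 16 + x = 180.
x = 180 - 57 = 123 degrees.

123 degrees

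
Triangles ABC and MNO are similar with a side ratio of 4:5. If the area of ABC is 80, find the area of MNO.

The ratio of areas of similar triangles = (side ratio)^2.
Side ratio = 4:5, so area ratio = 16:25.
Area of MNO / Area of ABC = 25/16
Area of MNO = 80 * 25/16 = 125

125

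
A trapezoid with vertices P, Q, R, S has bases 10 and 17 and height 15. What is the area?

Area of a trapezoid = (base1 + base2) * height / 2
Area = (10 + 17) * 15 / 2
Area = 27 * 15 / 2
Area = 405 / 2
Area = 405/2

405/2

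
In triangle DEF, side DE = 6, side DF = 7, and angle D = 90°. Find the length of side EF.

The included angle is 90°, so the triangle is right-angled at D. The opposite side EF is the hypotenuse.
By the Pythagorean theorem: EF = sqrt(6^2 + 7^2) = sqrt(85) = sqrt(85).

sqrt(85)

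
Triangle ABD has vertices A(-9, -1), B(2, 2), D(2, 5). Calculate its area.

The Shoelace formula computes the area from vertex coordinates by summing cross products.
For vertices (-9,-1), (2,2), (2,5):
Signed sum = -9*2 - 2*-1 + 2*5 - 2*2 + 2*-1 - -9*5
= -16 + 6 + 43 = 33
Area = (1/2)|33| = 33/2.

33/2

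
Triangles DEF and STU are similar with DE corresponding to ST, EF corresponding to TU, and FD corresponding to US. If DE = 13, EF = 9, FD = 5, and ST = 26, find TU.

Similar triangles have proportional sides. Setting up the proportion:
ST / DE = TU / EF
26 / 13 = TU / 9
TU = 9 * 26 / 13 = 18.

18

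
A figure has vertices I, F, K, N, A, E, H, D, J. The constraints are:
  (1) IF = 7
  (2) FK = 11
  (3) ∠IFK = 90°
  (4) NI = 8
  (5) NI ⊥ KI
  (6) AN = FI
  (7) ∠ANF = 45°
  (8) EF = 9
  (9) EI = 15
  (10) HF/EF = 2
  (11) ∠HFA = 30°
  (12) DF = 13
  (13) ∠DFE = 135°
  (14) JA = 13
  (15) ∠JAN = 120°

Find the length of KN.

Step 1: By the law of cosines on triangle KFI: KI² = 11² + 7² − 2·11·7·cos(90°) = 170, so KI = √170.
Step 2: By the law of cosines on triangle KIN: KN² = √170² + 8² − 2·√170·8·cos(90°) = 234, so KN = 3·√26.

Therefore, the length of KN = 3·√26.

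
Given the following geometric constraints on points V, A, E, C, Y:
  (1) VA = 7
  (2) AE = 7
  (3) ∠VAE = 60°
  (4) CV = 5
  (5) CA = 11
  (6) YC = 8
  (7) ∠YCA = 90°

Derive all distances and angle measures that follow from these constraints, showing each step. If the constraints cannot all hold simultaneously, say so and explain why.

The constraints are consistent.

Step 1: From VA = 7, AE = 7, and ∠VAE = 60°, by the law of cosines:
  VE² = VA² + AE² - 2·VA·AE·cos(60°) = 49 + 49 - 49 = 49
  VE = 7

Step 2: From AC = 11, CY = 8, and ∠ACY = 90°, by the law of cosines:
  AY² = AC² + CY² - 2·AC·CY·cos(90°) = 121 + 64 - 0 = 185
  AY = √185

Step 3: From VA = 7, VC = 5, AC = 11, by the inverse law of cosines:
  cos(∠AVC) = (VA² + VC² - AC²) / (2·VA·VC)
  ∠AVC = 132.18°

Step 4: From AC = 11, AV = 7, CV = 5, by the inverse law of cosines:
  cos(∠CAV) = (AC² + AV² - CV²) / (2·AC·AV)
  ∠CAV = 19.69°

Step 5: From CA = 11, CV = 5, AV = 7, by the inverse law of cosines:
  cos(∠ACV) = (CA² + CV² - AV²) / (2·CA·CV)
  ∠ACV = 28.14°

Step 6: From VA = 7, VE = 7, AE = 7, by the inverse law of cosines:
  cos(∠AVE) = (VA² + VE² - AE²) / (2·VA·VE)
  ∠AVE = 60°

Step 7: From AC = 11, AY = √185, CY = 8, by the inverse law of cosines:
  cos(∠CAY) = (AC² + AY² - CY²) / (2·AC·AY)
  ∠CAY = 36.03°

Step 8: From EA = 7, EV = 7, AV = 7, by the inverse law of cosines:
  cos(∠AEV) = (EA² + EV² - AV²) / (2·EA·EV)
  ∠AEV = 60°

Step 9: From YA = √185, YC = 8, AC = 11, by the inverse law of cosines:
  cos(∠AYC) = (YA² + YC² - AC²) / (2·YA·YC)
  ∠AYC = 53.97°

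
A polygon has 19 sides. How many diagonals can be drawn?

Each of the 19 vertices connects to 16 non-adjacent vertices via diagonals.
Total connections = 19 × 16 = 304, but each diagonal is counted twice.
Number of diagonals = 304 / 2 = 152.

152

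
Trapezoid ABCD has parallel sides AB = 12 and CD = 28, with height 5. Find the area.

A trapezoid's area equals the midsegment times the height.
The midsegment is (12 + 28) / 2 = 20.
Area = 20 * 5 = 100.

100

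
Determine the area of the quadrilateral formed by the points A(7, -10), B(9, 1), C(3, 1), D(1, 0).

Shoelace: sum of cross terms = 92, Area = (1/2)|92| = 46

46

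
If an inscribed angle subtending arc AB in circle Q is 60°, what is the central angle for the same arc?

Central angle = 2 × 60° = 120° (inscribed angle theorem).

120°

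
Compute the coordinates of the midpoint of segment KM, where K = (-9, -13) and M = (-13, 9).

M = ((x₁ + x₂)/2, (y₁ + y₂)/2)
= ((-9 + -13)/2, (-13 + 9)/2)
= (-22/2, -4/2) = (-11, -2)

(-11, -2)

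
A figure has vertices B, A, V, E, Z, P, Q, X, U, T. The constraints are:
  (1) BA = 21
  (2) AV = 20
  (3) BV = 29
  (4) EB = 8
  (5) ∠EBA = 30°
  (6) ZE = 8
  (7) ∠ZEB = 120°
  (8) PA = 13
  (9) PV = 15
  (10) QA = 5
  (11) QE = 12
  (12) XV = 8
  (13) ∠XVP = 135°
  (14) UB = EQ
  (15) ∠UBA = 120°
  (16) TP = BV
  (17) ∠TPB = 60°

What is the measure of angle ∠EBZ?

Step 1: By the law of cosines on triangle BEZ: BZ² = 8² + 8² − 2·8·8·cos(120°) = 192, so BZ = 8·√3.
Step 2: By the inverse law of cosines on triangle EBZ: cos(∠EBZ) = (8² + (8·√3)² − 8²) / (2·8·8·√3) = 192/221.7 = 0.866, so ∠EBZ = 30°.

Therefore, the measure of angle ∠EBZ = 30°.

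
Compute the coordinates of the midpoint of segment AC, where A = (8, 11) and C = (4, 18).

The midpoint is the point halfway along the segment.
Move half the horizontal distance: 8 + (4 - 8)/2 = 8 + -4/2 = 6
Move half the vertical distance: 11 + (18 - 11)/2 = 11 + 7/2 = 29/2
Midpoint = (6, 29/2)

(6, 29/2)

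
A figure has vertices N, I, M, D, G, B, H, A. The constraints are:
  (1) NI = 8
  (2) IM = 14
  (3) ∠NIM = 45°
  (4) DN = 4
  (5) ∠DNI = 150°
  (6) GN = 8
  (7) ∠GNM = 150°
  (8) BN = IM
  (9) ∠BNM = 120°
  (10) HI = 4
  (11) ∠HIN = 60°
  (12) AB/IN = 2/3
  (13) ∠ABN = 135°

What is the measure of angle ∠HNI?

Step 1: By the law of cosines on triangle NIH: NH² = 8² + 4² − 2·8·4·cos(60°) = 48, so NH = 4·√3.
Step 2: By the inverse law of cosines on triangle HNI: cos(∠HNI) = ((4·√3)² + 8² − 4²) / (2·4·√3·8) = 96/110.85 = 0.866, so ∠HNI = 30°.

Therefore, the measure of angle ∠HNI = 30°.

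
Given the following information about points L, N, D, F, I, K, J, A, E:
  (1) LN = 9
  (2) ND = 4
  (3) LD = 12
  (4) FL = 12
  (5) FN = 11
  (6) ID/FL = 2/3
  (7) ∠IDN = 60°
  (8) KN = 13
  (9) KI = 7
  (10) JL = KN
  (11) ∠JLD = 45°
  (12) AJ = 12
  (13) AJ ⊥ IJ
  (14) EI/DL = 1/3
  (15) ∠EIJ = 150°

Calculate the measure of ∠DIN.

From the given relations: ID = 2/3·FL = 2/3·12 = 8.
Step 1: By the law of cosines on triangle IDN: IN² = 8² + 4² − 2·8·4·cos(60°) = 48, so IN = 4·√3.
Step 2: By the inverse law of cosines on triangle DIN: cos(∠DIN) = (8² + (4·√3)² − 4²) / (2·8·4·√3) = 96/110.85 = 0.866, so ∠DIN = 30°.

Therefore, the measure of angle ∠DIN = 30°.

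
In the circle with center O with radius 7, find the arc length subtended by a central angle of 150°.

Arc length = 2πr × θ/360
= 2π × 7 × 5/12
= 35*pi/6

35*pi/6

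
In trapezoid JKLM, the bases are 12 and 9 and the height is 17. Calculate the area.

Area of a trapezoid = (base1 + base2) * height / 2
Area = (12 + 9) * 17 / 2
Area = 21 * 17 / 2
Area = 357 / 2
Area = 357/2

357/2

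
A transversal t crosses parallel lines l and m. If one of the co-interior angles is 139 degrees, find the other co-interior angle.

Co-interior angles (same-side interior) formed by parallel lines and a transversal are supplementary (sum to 180 degrees).
The given angle is 139 degrees.
The co-interior angle = 180 - 139 = 41 degrees.

41 degrees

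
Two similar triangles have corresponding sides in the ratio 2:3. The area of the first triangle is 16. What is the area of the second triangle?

The ratio of areas of similar triangles = (side ratio)^2.
Side ratio = 2:3, so area ratio = 4:9.
Area of the second triangle / Area of the first triangle = 9/4
Area of the second triangle = 16 * 9/4 = 36

36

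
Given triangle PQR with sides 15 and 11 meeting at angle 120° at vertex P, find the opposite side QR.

When two sides and the included angle are known, the law of cosines gives the third side.
c^2 = a^2 + b^2 - 2ab cos(C) generalizes the Pythagorean theorem to non-right triangles.
Here: QR^2 = 225 + 121 - 330*(-1/2) = 511
QR = sqrt(511)

sqrt(511)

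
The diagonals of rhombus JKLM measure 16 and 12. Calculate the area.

The diagonals of a rhombus divide it into four right triangles.
Each triangle has legs 16/ 2 = 8 and 12/2 = 6, so each has area (1/2)*8*6 = 24.
Four such triangles give total area = (d1 * d2) / 2 = 96.

96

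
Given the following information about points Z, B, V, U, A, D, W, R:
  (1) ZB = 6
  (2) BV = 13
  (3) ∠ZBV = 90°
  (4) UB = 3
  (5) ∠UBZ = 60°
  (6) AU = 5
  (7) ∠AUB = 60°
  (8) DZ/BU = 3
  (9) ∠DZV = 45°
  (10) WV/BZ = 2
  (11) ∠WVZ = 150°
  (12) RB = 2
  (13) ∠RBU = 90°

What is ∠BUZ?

Step 1: By the law of cosines on triangle UBZ: UZ² = 3² + 6² − 2·3·6·cos(60°) = 27, so UZ = 3·√3.
Step 2: By the inverse law of cosines on triangle BUZ: cos(∠BUZ) = (3² + (3·√3)² − 6²) / (2·3·3·√3) = 0/31.18 = 0, so ∠BUZ = 90°.

Therefore, the measure of angle ∠BUZ = 90°.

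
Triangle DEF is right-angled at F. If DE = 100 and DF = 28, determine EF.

Rearranging the Pythagorean theorem to solve for the unknown leg:
leg^2 = hypotenuse^2 - known_leg^2 = 10000 - 784 = 9216
leg = sqrt(9216) = 96.

96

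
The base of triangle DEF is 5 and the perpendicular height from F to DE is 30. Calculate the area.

A triangle's area is half the area of a rectangle with the same base and height.
Area = (1/2) * 5 * 30 = 75.

75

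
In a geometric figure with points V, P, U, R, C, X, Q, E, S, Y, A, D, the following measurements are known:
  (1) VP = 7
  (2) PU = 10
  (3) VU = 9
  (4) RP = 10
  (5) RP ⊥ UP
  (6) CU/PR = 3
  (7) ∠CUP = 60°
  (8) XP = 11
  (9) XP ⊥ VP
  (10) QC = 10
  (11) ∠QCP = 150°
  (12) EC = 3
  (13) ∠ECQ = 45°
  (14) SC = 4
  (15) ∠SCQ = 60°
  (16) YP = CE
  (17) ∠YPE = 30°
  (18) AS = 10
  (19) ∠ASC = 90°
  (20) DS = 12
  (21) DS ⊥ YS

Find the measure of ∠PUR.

Step 1: By the law of cosines on triangle UPR: UR² = 10² + 10² − 2·10·10·cos(90°) = 200, so UR = 10·√2.
Step 2: By the inverse law of cosines on triangle PUR: cos(∠PUR) = (10² + (10·√2)² − 10²) / (2·10·10·√2) = 200/282.84 = 0.7071, so ∠PUR = 45°.

Therefore, the measure of angle ∠PUR = 45°.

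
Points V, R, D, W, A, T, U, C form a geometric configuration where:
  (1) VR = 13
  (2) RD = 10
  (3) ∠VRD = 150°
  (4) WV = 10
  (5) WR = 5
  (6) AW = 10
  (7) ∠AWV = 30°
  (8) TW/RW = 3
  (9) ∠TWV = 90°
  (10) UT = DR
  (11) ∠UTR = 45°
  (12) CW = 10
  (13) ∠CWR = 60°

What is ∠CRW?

Step 1: By the law of cosines on triangle RWC: RC² = 5² + 10² − 2·5·10·cos(60°) = 75, so RC = 5·√3.
Step 2: By the inverse law of cosines on triangle CRW: cos(∠CRW) = ((5·√3)² + 5² − 10²) / (2·5·√3·5) = 0/86.6 = 0, so ∠CRW = 90°.

Therefore, the measure of angle ∠CRW = 90°.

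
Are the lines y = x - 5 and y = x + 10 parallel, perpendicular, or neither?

Slope of line 1: m1 = 1
Slope of line 2: m2 = 1
Since m1 = m2 = 1, the lines are parallel.

Parallel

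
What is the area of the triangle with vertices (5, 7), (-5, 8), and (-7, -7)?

Shoelace: Area = (1/2)|5(8--7) + -5(-7-7) + -7(7-8)| = (1/2)(152) = 76

76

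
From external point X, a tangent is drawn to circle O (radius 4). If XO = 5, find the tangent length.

The tangent, radius, and line from the external point to the center form a right triangle.
The right angle is where the tangent meets the radius.
By the Pythagorean theorem: tangent² + 4² = 5²
tangent² = 25 - 16 = 9
tangent = 3

3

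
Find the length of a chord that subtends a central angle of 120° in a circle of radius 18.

Chord = 2(18) sin(60°) = 18*sqrt(3)

18*sqrt(3)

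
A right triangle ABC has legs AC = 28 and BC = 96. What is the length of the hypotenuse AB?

AB = sqrt(28^2 + 96^2) = sqrt(10000) = 100

100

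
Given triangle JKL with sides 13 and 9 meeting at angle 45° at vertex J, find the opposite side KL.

Law of cosines: KL^2 = 13^2 + 9^2 - 2(13)(9)cos(45°) = 250 - 117*sqrt(2), so KL = sqrt(250 - 117*sqrt(2)).

sqrt(250 - 117*sqrt(2))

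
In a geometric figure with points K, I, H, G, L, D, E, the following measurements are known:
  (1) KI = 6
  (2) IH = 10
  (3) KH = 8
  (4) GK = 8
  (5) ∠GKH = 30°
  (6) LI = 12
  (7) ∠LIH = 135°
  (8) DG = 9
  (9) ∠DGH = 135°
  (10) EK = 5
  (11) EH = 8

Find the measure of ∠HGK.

Step 1: By the law of cosines on triangle GKH: GH² = 8² + 8² − 2·8·8·cos(30°) = 17.15, so GH ≈ 4.14.
Step 2: By the inverse law of cosines on triangle HGK: cos(∠HGK) = (4.14² + 8² − 8²) / (2·4.14·8) = 17.15/66.26 = 0.2588, so ∠HGK = 75°.

Therefore, the measure of angle ∠HGK = 75°.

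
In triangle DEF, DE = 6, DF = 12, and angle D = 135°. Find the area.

When two sides and the included angle are known, the area formula is (1/2)ab sin(C).
The height from one side to the opposite vertex is 12 sin(135°) = 6*sqrt(2).
Area = (1/2) * 6 * 6*sqrt(2) = 18*sqrt(2).

18*sqrt(2)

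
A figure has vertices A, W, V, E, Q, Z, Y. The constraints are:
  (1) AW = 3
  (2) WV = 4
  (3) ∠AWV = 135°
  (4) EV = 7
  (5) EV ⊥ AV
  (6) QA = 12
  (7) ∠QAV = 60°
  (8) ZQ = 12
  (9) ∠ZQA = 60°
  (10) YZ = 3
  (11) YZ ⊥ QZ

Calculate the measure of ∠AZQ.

Step 1: By the law of cosines on triangle ZQA: ZA² = 12² + 12² − 2·12·12·cos(60°) = 144, so ZA = 12.
Step 2: By the inverse law of cosines on triangle AZQ: cos(∠AZQ) = (12² + 12² − 12²) / (2·12·12) = 144/288 = 0.5, so ∠AZQ = 60°.

Therefore, the measure of angle ∠AZQ = 60°.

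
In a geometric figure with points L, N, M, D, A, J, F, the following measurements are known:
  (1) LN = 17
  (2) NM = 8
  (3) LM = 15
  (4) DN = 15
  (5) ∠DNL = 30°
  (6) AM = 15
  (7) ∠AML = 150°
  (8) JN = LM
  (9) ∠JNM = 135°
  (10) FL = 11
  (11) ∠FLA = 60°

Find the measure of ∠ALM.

Step 1: By the law of cosines on triangle LMA: LA² = 15² + 15² − 2·15·15·cos(150°) = 839.71, so LA ≈ 28.98.
Step 2: By the inverse law of cosines on triangle ALM: cos(∠ALM) = (28.98² + 15² − 15²) / (2·28.98·15) = 839.71/869.33 = 0.9659, so ∠ALM = 15°.

Therefore, the measure of angle ∠ALM = 15°.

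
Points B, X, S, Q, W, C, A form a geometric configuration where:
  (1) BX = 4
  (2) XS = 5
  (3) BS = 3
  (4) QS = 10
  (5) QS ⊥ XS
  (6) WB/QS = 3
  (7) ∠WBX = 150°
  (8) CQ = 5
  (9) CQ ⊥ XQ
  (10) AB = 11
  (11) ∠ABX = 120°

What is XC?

Step 1: By the law of cosines on triangle XSQ: XQ² = 5² + 10² − 2·5·10·cos(90°) = 125, so XQ = 5·√5.
Step 2: By the law of cosines on triangle XQC: XC² = (5·√5)² + 5² − 2·5·√5·5·cos(90°) = 150, so XC = 5·√6.

Therefore, the length of XC = 5·√6.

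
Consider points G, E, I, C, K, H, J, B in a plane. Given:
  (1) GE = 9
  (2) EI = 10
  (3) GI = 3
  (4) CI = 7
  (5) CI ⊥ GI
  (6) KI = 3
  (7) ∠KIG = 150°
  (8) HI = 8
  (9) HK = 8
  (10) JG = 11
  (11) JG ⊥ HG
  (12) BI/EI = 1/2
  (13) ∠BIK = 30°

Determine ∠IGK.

Step 1: By the law of cosines on triangle GIK: GK² = 3² + 3² − 2·3·3·cos(150°) = 33.59, so GK ≈ 5.8.
Step 2: By the inverse law of cosines on triangle IGK: cos(∠IGK) = (3² + 5.8² − 3²) / (2·3·5.8) = 33.59/34.77 = 0.9659, so ∠IGK = 15°.

Therefore, the measure of angle ∠IGK = 15°.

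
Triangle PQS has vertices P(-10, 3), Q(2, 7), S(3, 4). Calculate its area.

Using the Shoelace formula for a triangle:
Area = (1/2)|x0(y1 - y2) + x1(y2 - y0) + x2(y0 - y1)|
Area = (1/2)|-10(7 - 4) + 2(4 - 3) + 3(3 - 7)|
Area = (1/2)|-30 + 2 + -12|
Area = (1/2)|-40|
Area = (1/2)(40)
Area = 20

20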